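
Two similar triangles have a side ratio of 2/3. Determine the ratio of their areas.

Area scales with the square of linear dimensions. If every length is multiplied by 2/3, then the area is multiplied by (2/3)^2 = 4/9.
The area ratio is 4:9.

4:9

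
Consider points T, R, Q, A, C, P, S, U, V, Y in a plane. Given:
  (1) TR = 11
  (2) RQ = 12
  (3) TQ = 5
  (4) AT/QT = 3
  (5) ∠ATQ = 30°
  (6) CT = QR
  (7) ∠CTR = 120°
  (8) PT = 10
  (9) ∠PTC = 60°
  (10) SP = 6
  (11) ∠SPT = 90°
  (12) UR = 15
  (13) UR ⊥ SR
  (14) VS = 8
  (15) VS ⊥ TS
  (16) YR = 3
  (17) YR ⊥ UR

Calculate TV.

Step 1: By the law of cosines on triangle SPT: ST² = 6² + 10² − 2·6·10·cos(90°) = 136, so ST = 2·√34.
Step 2: By the law of cosines on triangle TSV: TV² = (2·√34)² + 8² − 2·2·√34·8·cos(90°) = 200, so TV = 10·√2.

Therefore, the length of TV = 10·√2.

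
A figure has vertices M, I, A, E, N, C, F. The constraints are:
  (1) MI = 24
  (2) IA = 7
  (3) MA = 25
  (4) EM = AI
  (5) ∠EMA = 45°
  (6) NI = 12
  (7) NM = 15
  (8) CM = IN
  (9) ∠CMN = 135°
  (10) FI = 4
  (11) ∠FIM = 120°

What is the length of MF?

Step 1: By the law of cosines on triangle MIF: MF² = 24² + 4² − 2·24·4·cos(120°) = 688, so MF = 4·√43.

Therefore, the length of MF = 4·√43.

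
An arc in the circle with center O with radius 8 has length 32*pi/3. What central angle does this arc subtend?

Arc length L = 2πr × θ/360, so θ = 360L / (2πr).
θ = 360 × 32*pi/3 / (2π × 8)
θ = 240°
θ = 240°

240°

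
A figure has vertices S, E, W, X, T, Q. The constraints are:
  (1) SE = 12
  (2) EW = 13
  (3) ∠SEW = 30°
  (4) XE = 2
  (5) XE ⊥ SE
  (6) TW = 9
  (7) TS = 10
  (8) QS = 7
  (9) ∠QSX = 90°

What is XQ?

Step 1: By the law of cosines on triangle XES: XS² = 2² + 12² − 2·2·12·cos(90°) = 148, so XS = 2·√37.
Step 2: By the law of cosines on triangle XSQ: XQ² = (2·√37)² + 7² − 2·2·√37·7·cos(90°) = 197, so XQ = √197.

Therefore, the length of XQ = √197.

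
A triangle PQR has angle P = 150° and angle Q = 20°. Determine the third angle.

The interior angles sum to 180°: angle R = 180 - 150 - 20 = 10°.
The triangle is obtuse (angles 150°, 20°, 10°).

10 degrees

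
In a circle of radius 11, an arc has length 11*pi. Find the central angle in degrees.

Arc length L = 2πr × θ/360, so θ = 360L / (2πr).
θ = 360 × 11*pi / (2π × 11)
θ = 180°
θ = 180°

180°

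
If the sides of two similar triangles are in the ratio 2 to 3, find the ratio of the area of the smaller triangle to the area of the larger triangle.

The ratio of areas of similar triangles equals the square of the side ratio.
Side ratio = 2:3
Area ratio = (2/3)^2 = 4/9 = 4:9

4:9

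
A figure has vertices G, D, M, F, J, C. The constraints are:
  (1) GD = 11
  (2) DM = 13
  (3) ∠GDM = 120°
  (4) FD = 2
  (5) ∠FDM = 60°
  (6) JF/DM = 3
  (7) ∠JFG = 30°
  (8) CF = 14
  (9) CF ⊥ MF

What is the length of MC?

Step 1: By the law of cosines on triangle FDM: FM² = 2² + 13² − 2·2·13·cos(60°) = 147, so FM = 7·√3.
Step 2: By the law of cosines on triangle MFC: MC² = (7·√3)² + 14² − 2·7·√3·14·cos(90°) = 343, so MC = 7·√7.

Therefore, the length of MC = 7·√7.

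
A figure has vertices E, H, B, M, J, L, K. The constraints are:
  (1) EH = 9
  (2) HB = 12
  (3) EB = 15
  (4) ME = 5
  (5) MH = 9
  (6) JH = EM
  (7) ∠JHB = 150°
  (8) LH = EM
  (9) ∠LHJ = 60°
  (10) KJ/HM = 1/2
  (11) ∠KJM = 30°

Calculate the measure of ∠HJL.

From the given relations: JH = EM = 5; LH = EM = 5.
Step 1: By the law of cosines on triangle JHL: JL² = 5² + 5² − 2·5·5·cos(60°) = 25, so JL = 5.
Step 2: By the inverse law of cosines on triangle HJL: cos(∠HJL) = (5² + 5² − 5²) / (2·5·5) = 25/50 = 0.5, so ∠HJL = 60°.

Therefore, the measure of angle ∠HJL = 60°.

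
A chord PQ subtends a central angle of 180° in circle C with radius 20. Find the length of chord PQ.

Chord length = 2r sin(θ/2)
= 2 × 20 × sin(180°/2)
= 2 × 20 × sin(90°)
= 40

40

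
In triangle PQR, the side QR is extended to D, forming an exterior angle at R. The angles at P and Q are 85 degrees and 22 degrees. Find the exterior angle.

By the exterior angle theorem, an exterior angle of a triangle equals the sum of the two remote interior angles.
Exterior angle = angle P + angle Q
Exterior angle = 85 + 22 = 107 degrees

107 degrees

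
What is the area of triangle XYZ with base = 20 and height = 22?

A triangle's area is half the area of a rectangle with the same base and height.
Area = (1/2) * 20 * 22 = 220.

220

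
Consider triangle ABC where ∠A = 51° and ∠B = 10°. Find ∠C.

Let angle C = x. Then 51 + 10 + x = 180.
x = 180 - 61 = 119 degrees.

119 degrees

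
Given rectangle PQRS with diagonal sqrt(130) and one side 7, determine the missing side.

The diagonal of a rectangle forms a right triangle with the two sides.
Rearranging the Pythagorean theorem: missing side = sqrt(d^2 - known^2).
= sqrt(130 - 49) = sqrt(81) = 9.

9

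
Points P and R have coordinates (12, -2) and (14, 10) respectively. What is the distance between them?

The horizontal distance is |14 - 12| = 2 and the vertical distance is |10 - -2| = 12.
By the Pythagorean theorem, d = sqrt(2^2 + 12^2) = sqrt(148) = 2*sqrt(37).

2*sqrt(37)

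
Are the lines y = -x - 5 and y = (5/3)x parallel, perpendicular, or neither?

Slope of line 1: m1 = -1
Slope of line 2: m2 = 5/3
m1 != m2 and m1*m2 = -5/3 != -1. Neither.

Neither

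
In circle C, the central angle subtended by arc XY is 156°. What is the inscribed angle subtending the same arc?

Inscribed angle = 156° / 2 = 78° (inscribed angle theorem).

78°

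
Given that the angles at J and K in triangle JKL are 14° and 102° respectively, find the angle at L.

Let angle L = x. Then 14 + 102 + x = 180.
x = 180 - 116 = 64 degrees.

64 degrees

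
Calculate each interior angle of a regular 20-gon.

Each interior angle of a regular n-gon is (n - 2) * 180 / n.
For n = 20: (20 - 2) * 180 / 20 = 3240/20 = 162 degrees.

162 degrees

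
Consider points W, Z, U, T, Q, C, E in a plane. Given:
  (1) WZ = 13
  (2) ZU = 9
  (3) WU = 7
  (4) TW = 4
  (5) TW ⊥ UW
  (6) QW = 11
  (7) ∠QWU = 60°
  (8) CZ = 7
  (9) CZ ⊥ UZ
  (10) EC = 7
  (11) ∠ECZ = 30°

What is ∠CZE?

Step 1: By the law of cosines on triangle ZCE: ZE² = 7² + 7² − 2·7·7·cos(30°) = 13.13, so ZE ≈ 3.62.
Step 2: By the inverse law of cosines on triangle CZE: cos(∠CZE) = (7² + 3.62² − 7²) / (2·7·3.62) = 13.13/50.73 = 0.2588, so ∠CZE = 75°.

Therefore, the measure of angle ∠CZE = 75°.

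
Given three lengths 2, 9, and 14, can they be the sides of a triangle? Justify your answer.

The longest side is 14. The other two sides sum to 2 + 9 = 11.
Since 11 ≤ 14, the two shorter sides cannot reach around to close the triangle.

No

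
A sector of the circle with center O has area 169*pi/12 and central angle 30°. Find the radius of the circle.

Sector area A = πr² × θ/360, so r² = 360A / (πθ).
r² = 360 × 169*pi/12 / (π × 30)
r² = 169
r = 13

13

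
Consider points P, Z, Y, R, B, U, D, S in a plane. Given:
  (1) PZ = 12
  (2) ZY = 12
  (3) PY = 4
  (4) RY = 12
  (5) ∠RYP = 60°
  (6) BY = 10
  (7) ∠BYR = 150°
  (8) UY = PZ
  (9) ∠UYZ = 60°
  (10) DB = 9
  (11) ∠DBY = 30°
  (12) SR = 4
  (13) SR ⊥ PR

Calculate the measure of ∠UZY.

From the given relations: UY = PZ = 12.
Step 1: By the law of cosines on triangle ZYU: ZU² = 12² + 12² − 2·12·12·cos(60°) = 144, so ZU = 12.
Step 2: By the inverse law of cosines on triangle UZY: cos(∠UZY) = (12² + 12² − 12²) / (2·12·12) = 144/288 = 0.5, so ∠UZY = 60°.

Therefore, the measure of angle ∠UZY = 60°.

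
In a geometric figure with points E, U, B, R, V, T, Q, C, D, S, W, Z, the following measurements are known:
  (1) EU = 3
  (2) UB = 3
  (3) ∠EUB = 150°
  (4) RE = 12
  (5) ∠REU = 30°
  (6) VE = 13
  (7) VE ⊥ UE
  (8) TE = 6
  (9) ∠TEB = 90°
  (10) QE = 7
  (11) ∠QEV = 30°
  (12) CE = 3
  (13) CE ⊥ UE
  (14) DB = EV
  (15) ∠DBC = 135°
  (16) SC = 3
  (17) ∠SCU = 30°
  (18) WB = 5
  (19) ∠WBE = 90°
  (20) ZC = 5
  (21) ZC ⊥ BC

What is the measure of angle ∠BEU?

Step 1: By the law of cosines on triangle EUB: EB² = 3² + 3² − 2·3·3·cos(150°) = 33.59, so EB ≈ 5.8.
Step 2: By the inverse law of cosines on triangle BEU: cos(∠BEU) = (5.8² + 3² − 3²) / (2·5.8·3) = 33.59/34.77 = 0.9659, so ∠BEU = 15°.

Therefore, the measure of angle ∠BEU = 15°.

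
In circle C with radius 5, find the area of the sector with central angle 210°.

The full circle has area πr² = π(5)² = 25*pi.
The sector covers 210° out of 360°, a fraction of 7/12.
Sector area = 25*pi × 7/12 = 175*pi/12.

175*pi/12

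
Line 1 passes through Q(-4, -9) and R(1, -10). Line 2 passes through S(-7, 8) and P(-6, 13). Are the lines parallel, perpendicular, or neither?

Slope of line 1: m1 = (-10 - -9)/(1 - -4) = -1/5 = -1/5
Slope of line 2: m2 = (13 - 8)/(-6 - -7) = 5/1 = 5
m1 * m2 = -1, so perpendicular.

Perpendicular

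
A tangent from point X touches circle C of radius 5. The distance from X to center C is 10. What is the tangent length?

tangent = √(d² - r²) = √(10² - 5²) = √(100 - 25) = √75 = 5*sqrt(3)

5*sqrt(3)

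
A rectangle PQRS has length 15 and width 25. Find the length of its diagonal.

Using the Pythagorean theorem:
d² = 15² + 25² = 225 + 625 = 850
d = sqrt(850) = 5*sqrt(34)

5*sqrt(34)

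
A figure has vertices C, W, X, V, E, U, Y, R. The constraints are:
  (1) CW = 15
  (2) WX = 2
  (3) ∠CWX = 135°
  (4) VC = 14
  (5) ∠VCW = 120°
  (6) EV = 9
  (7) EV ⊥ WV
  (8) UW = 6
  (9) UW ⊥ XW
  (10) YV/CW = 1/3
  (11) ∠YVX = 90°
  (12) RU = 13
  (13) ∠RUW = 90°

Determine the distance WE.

Step 1: By the law of cosines on triangle VCW: VW² = 14² + 15² − 2·14·15·cos(120°) = 631, so VW ≈ 25.12.
Step 2: By the law of cosines on triangle WVE: WE² = 25.12² + 9² − 2·25.12·9·cos(90°) = 712, so WE = 2·√178.

Therefore, the length of WE = 2·√178.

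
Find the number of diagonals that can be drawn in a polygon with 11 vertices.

The number of diagonals in an n-gon is n(n - 3)/2.
For n = 11: 11(11 - 3)/2 = 11 × 8 / 2 = 44.

44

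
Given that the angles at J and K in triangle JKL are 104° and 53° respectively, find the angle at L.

By the triangle angle sum property, the three interior angles of any triangle add up to 180°.
We know angle J = 104° and angle K = 53°, so their sum is 157°.
Therefore angle L = 180° - 157° = 23°.

23 degrees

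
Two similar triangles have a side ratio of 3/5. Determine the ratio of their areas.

The ratio of areas of similar triangles equals the square of the side ratio.
Side ratio = 3:5
Area ratio = (3/5)^2 = 9/25 = 9:25

9:25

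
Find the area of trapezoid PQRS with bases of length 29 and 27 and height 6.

Area = (29 + 27) * 6 / 2 = 336 / 2 = 168

168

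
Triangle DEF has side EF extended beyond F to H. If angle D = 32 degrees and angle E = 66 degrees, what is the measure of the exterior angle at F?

By the exterior angle theorem, an exterior angle of a triangle equals the sum of the two remote interior angles.
Exterior angle = angle D + angle E
Exterior angle = 32 + 66 = 98 degrees

98 degrees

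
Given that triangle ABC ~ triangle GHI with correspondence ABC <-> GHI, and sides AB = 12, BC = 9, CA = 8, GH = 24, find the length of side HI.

Similar triangles have proportional sides. Setting up the proportion:
GH / AB = HI / BC
24 / 12 = HI / 9
HI = 9 * 24 / 12 = 18.

18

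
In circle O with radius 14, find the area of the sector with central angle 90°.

Sector area = πr² × θ/360
= π × 14² × 1/4
= π × 196 × 1/4
= 49*pi

49*pi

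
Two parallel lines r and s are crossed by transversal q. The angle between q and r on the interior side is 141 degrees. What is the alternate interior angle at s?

Alternate interior angles are equal: 141 degrees.

141 degrees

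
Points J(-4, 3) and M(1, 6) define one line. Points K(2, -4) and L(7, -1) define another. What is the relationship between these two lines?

Slope of line 1: m1 = (6 - 3)/(1 - -4) = 3/5 = 3/5
Slope of line 2: m2 = (-1 - -4)/(7 - 2) = 3/5 = 3/5
Two lines are parallel if and only if they have equal slopes (or both are vertical).
Here m1 = m2 = 3/5, confirming the lines are parallel.

Parallel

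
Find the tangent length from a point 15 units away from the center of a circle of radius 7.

The tangent, radius, and line from the external point to the center form a right triangle.
The right angle is where the tangent meets the radius.
By the Pythagorean theorem: tangent² + 7² = 15²
tangent² = 225 - 49 = 176
tangent = 4*sqrt(11)

4*sqrt(11)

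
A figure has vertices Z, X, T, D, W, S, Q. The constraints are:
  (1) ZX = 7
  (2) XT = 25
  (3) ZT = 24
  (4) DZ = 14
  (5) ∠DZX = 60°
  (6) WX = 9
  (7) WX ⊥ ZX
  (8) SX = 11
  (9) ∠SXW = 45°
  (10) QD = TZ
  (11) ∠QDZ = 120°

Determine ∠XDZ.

Step 1: By the law of cosines on triangle DZX: DX² = 14² + 7² − 2·14·7·cos(60°) = 147, so DX = 7·√3.
Step 2: By the inverse law of cosines on triangle XDZ: cos(∠XDZ) = ((7·√3)² + 14² − 7²) / (2·7·√3·14) = 294/339.48 = 0.866, so ∠XDZ = 30°.

Therefore, the measure of angle ∠XDZ = 30°.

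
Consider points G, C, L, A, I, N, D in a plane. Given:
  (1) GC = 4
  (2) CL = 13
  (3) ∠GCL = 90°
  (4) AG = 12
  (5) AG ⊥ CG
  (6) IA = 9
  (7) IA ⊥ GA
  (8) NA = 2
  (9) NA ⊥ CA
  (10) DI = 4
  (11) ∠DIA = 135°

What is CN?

Step 1: By the law of cosines on triangle CGA: CA² = 4² + 12² − 2·4·12·cos(90°) = 160, so CA = 4·√10.
Step 2: By the law of cosines on triangle CAN: CN² = (4·√10)² + 2² − 2·4·√10·2·cos(90°) = 164, so CN = 2·√41.

Therefore, the length of CN = 2·√41.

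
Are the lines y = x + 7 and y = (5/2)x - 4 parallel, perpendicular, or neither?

Slope of line 1: m1 = 1
Slope of line 2: m2 = 5/2
m1 != m2 and m1*m2 = 5/2 != -1. Neither.

Neither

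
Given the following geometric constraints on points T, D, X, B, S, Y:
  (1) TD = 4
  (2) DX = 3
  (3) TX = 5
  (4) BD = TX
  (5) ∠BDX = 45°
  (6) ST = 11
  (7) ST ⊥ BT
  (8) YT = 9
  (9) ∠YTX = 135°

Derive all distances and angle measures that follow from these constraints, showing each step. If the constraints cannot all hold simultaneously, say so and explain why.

The constraints are consistent.

From the given relations:
  BD = TX = 5

Step 1: From XD = 3, DB = 5, and ∠XDB = 45°, by the law of cosines:
  XB² = XD² + DB² - 2·XD·DB·cos(45°) = 9 + 25 - 21.21 = 12.79
  XB ≈ 3.58

Step 2: From XT = 5, TY = 9, and ∠XTY = 135°, by the law of cosines:
  XY² = XT² + TY² - 2·XT·TY·cos(135°) = 25 + 81 + 63.64 = 169.6
  XY ≈ 13.02

Step 3: From TD = 4, TX = 5, DX = 3, by the inverse law of cosines:
  cos(∠DTX) = (TD² + TX² - DX²) / (2·TD·TX)
  ∠DTX = 36.87°

Step 4: From DT = 4, DX = 3, TX = 5, by the inverse law of cosines:
  cos(∠TDX) = (DT² + DX² - TX²) / (2·DT·DX)
  ∠TDX = 90°

Step 5: From XD = 3, XT = 5, DT = 4, by the inverse law of cosines:
  cos(∠DXT) = (XD² + XT² - DT²) / (2·XD·XT)
  ∠DXT = 53.13°

Step 6: From XB = 3.58, XD = 3, BD = 5, by the inverse law of cosines:
  cos(∠BXD) = (XB² + XD² - BD²) / (2·XB·XD)
  ∠BXD = 98.61°

Step 7: From XT = 5, XY = 13.02, TY = 9, by the inverse law of cosines:
  cos(∠TXY) = (XT² + XY² - TY²) / (2·XT·XY)
  ∠TXY = 29.25°

Step 8: From BD = 5, BX = 3.58, DX = 3, by the inverse law of cosines:
  cos(∠DBX) = (BD² + BX² - DX²) / (2·BD·BX)
  ∠DBX = 36.39°

Step 9: From YT = 9, YX = 13.02, TX = 5, by the inverse law of cosines:
  cos(∠TYX) = (YT² + YX² - TX²) / (2·YT·YX)
  ∠TYX = 15.75°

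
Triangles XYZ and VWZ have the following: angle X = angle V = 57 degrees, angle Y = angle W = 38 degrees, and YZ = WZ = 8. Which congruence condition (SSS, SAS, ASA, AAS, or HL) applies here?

The given information matches AAS: Two pairs of corresponding angles and a non-included side are equal (Angle-Angle-Side).

AAS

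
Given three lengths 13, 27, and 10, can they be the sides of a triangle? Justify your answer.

No.
The triangle inequality is violated: 13 + 10 = 23 ≤ 27.
These lengths cannot form a triangle.

No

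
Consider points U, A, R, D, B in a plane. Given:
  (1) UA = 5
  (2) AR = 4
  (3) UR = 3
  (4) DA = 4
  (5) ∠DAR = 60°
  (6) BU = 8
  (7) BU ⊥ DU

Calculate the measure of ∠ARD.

Step 1: By the law of cosines on triangle RAD: RD² = 4² + 4² − 2·4·4·cos(60°) = 16, so RD = 4.
Step 2: By the inverse law of cosines on triangle ARD: cos(∠ARD) = (4² + 4² − 4²) / (2·4·4) = 16/32 = 0.5, so ∠ARD = 60°.

Therefore, the measure of angle ∠ARD = 60°.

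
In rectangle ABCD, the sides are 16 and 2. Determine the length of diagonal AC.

Using the Pythagorean theorem:
d² = 16² + 2² = 256 + 4 = 260
d = sqrt(260) = 2*sqrt(65)

2*sqrt(65)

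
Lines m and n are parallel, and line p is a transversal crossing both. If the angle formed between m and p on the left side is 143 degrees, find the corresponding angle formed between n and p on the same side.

Corresponding angles are equal: 143 degrees.

143 degrees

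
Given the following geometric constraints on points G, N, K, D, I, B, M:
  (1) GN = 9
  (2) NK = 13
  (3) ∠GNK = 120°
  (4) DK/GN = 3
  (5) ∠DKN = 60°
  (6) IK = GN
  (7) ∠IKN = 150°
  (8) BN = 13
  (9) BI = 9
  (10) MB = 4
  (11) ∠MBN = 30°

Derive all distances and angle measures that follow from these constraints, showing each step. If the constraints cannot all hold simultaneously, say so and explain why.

The constraints are consistent.

From the given relations:
  DK = 3·GN = 3·9 = 27
  IK = GN = 9

Step 1: From GN = 9, NK = 13, and ∠GNK = 120°, by the law of cosines:
  GK² = GN² + NK² - 2·GN·NK·cos(120°) = 81 + 169 + 117 = 367
  GK ≈ 19.16

Step 2: From NK = 13, KD = 27, and ∠NKD = 60°, by the law of cosines:
  ND² = NK² + KD² - 2·NK·KD·cos(60°) = 169 + 729 - 351 = 547
  ND ≈ 23.39

Step 3: From NK = 13, KI = 9, and ∠NKI = 150°, by the law of cosines:
  NI² = NK² + KI² - 2·NK·KI·cos(150°) = 169 + 81 + 202.6 = 452.6
  NI ≈ 21.28

Step 4: From NB = 13, BM = 4, and ∠NBM = 30°, by the law of cosines:
  NM² = NB² + BM² - 2·NB·BM·cos(30°) = 169 + 16 - 90.07 = 94.93
  NM ≈ 9.74

Step 5: From GK = 19.16, GN = 9, KN = 13, by the inverse law of cosines:
  cos(∠KGN) = (GK² + GN² - KN²) / (2·GK·GN)
  ∠KGN = 35.99°

Step 6: From NB = 13, NI = 21.28, BI = 9, by the inverse law of cosines:
  cos(∠BNI) = (NB² + NI² - BI²) / (2·NB·NI)
  ∠BNI = 12.21°

Step 7: From NB = 13, NM = 9.74, BM = 4, by the inverse law of cosines:
  cos(∠BNM) = (NB² + NM² - BM²) / (2·NB·NM)
  ∠BNM = 11.85°

Step 8: From ND = 23.39, NK = 13, DK = 27, by the inverse law of cosines:
  cos(∠DNK) = (ND² + NK² - DK²) / (2·ND·NK)
  ∠DNK = 91.22°

Step 9: From NI = 21.28, NK = 13, IK = 9, by the inverse law of cosines:
  cos(∠INK) = (NI² + NK² - IK²) / (2·NI·NK)
  ∠INK = 12.21°

Step 10: From KG = 19.16, KN = 13, GN = 9, by the inverse law of cosines:
  cos(∠GKN) = (KG² + KN² - GN²) / (2·KG·KN)
  ∠GKN = 24.01°

Step 11: From DK = 27, DN = 23.39, KN = 13, by the inverse law of cosines:
  cos(∠KDN) = (DK² + DN² - KN²) / (2·DK·DN)
  ∠KDN = 28.78°

Step 12: From IB = 9, IN = 21.28, BN = 13, by the inverse law of cosines:
  cos(∠BIN) = (IB² + IN² - BN²) / (2·IB·IN)
  ∠BIN = 17.79°

Step 13: From IK = 9, IN = 21.28, KN = 13, by the inverse law of cosines:
  cos(∠KIN) = (IK² + IN² - KN²) / (2·IK·IN)
  ∠KIN = 17.79°

Step 14: From BI = 9, BN = 13, IN = 21.28, by the inverse law of cosines:
  cos(∠IBN) = (BI² + BN² - IN²) / (2·BI·BN)
  ∠IBN = 150°

Step 15: From MB = 4, MN = 9.74, BN = 13, by the inverse law of cosines:
  cos(∠BMN) = (MB² + MN² - BN²) / (2·MB·MN)
  ∠BMN = 138.15°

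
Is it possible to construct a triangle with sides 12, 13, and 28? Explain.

Check the triangle inequality: 12 + 13 = 25 ≤ 28.
Since the sum of two sides does not exceed the third, no triangle can be formed.

No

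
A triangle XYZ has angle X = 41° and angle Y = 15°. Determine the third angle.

The interior angles sum to 180°: angle Z = 180 - 41 - 15 = 124°.
The triangle is obtuse (angles 41°, 15°, 124°).

124 degrees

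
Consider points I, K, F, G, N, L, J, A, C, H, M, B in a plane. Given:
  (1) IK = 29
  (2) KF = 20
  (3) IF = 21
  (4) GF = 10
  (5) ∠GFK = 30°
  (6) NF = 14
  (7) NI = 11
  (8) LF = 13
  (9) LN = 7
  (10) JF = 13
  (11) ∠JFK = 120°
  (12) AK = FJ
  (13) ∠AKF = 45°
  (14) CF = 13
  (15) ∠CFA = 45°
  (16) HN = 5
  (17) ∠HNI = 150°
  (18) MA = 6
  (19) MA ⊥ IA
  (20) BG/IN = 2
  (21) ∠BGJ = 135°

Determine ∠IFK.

Step 1: By the inverse law of cosines on triangle IFK: cos(∠IFK) = (21² + 20² − 29²) / (2·21·20) = 0/840 = 0, so ∠IFK = 90°.

Therefore, the measure of angle ∠IFK = 90°.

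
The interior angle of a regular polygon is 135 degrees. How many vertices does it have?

Each interior angle of a regular n-gon is (n - 2) * 180 / n.
Setting this equal to 135:
(n - 2) * 180 / n = 135
Each exterior angle = 180 - 135 = 45 degrees.
Since exterior angles sum to 360: n = 360 / 45 = 8.

8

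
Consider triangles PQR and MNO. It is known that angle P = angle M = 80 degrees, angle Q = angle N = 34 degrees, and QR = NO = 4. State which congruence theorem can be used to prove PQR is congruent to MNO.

The given information matches AAS: Two pairs of corresponding angles and a non-included side are equal (Angle-Angle-Side).

AAS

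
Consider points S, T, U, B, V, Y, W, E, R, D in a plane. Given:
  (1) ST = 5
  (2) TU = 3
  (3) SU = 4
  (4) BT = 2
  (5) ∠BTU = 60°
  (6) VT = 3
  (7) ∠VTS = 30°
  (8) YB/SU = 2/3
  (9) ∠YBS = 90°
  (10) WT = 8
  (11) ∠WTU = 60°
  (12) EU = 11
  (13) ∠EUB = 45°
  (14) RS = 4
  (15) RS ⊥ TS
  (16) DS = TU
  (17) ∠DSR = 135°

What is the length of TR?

Step 1: By the law of cosines on triangle TSR: TR² = 5² + 4² − 2·5·4·cos(90°) = 41, so TR = √41.

Therefore, the length of TR = √41.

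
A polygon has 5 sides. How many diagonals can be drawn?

Total line segments between 5 vertices = C(5,2) = 10.
Subtract the 5 sides: 10 - 5 = 5 diagonals.

5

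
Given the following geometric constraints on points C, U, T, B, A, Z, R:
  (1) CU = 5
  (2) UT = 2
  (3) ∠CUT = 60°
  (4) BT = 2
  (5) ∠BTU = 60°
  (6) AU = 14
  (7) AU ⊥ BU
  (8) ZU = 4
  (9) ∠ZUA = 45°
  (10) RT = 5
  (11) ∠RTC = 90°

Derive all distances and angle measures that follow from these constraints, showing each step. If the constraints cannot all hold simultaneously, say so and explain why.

The constraints are consistent.

Step 1: From CU = 5, UT = 2, and ∠CUT = 60°, by the law of cosines:
  CT² = CU² + UT² - 2·CU·UT·cos(60°) = 25 + 4 - 10 = 19
  CT = √19

Step 2: From UT = 2, TB = 2, and ∠UTB = 60°, by the law of cosines:
  UB² = UT² + TB² - 2·UT·TB·cos(60°) = 4 + 4 - 4 = 4
  UB = 2

Step 3: From AU = 14, UZ = 4, and ∠AUZ = 45°, by the law of cosines:
  AZ² = AU² + UZ² - 2·AU·UZ·cos(45°) = 196 + 16 - 79.2 = 132.8
  AZ ≈ 11.52

Step 4: From CT = √19, TR = 5, and ∠CTR = 90°, by the law of cosines:
  CR² = CT² + TR² - 2·CT·TR·cos(90°) = 19 + 25 - 0 = 44
  CR = 2·√11

Step 5: From BU = 2, UA = 14, and ∠BUA = 90°, by the law of cosines:
  BA² = BU² + UA² - 2·BU·UA·cos(90°) = 4 + 196 - 0 = 200
  BA = 10·√2

Step 6: From CT = √19, CU = 5, TU = 2, by the inverse law of cosines:
  cos(∠TCU) = (CT² + CU² - TU²) / (2·CT·CU)
  ∠TCU = 23.41°

Step 7: From UB = 2, UT = 2, BT = 2, by the inverse law of cosines:
  cos(∠BUT) = (UB² + UT² - BT²) / (2·UB·UT)
  ∠BUT = 60°

Step 8: From TC = √19, TU = 2, CU = 5, by the inverse law of cosines:
  cos(∠CTU) = (TC² + TU² - CU²) / (2·TC·TU)
  ∠CTU = 96.59°

Step 9: From BT = 2, BU = 2, TU = 2, by the inverse law of cosines:
  cos(∠TBU) = (BT² + BU² - TU²) / (2·BT·BU)
  ∠TBU = 60°

Step 10: From AU = 14, AZ = 11.52, UZ = 4, by the inverse law of cosines:
  cos(∠UAZ) = (AU² + AZ² - UZ²) / (2·AU·AZ)
  ∠UAZ = 14.21°

Step 11: From ZA = 11.52, ZU = 4, AU = 14, by the inverse law of cosines:
  cos(∠AZU) = (ZA² + ZU² - AU²) / (2·ZA·ZU)
  ∠AZU = 120.79°

Step 12: From CR = 2·√11, CT = √19, RT = 5, by the inverse law of cosines:
  cos(∠RCT) = (CR² + CT² - RT²) / (2·CR·CT)
  ∠RCT = 48.92°

Step 13: From BA = 10·√2, BU = 2, AU = 14, by the inverse law of cosines:
  cos(∠ABU) = (BA² + BU² - AU²) / (2·BA·BU)
  ∠ABU = 81.87°

Step 14: From AB = 10·√2, AU = 14, BU = 2, by the inverse law of cosines:
  cos(∠BAU) = (AB² + AU² - BU²) / (2·AB·AU)
  ∠BAU = 8.13°

Step 15: From RC = 2·√11, RT = 5, CT = √19, by the inverse law of cosines:
  cos(∠CRT) = (RC² + RT² - CT²) / (2·RC·RT)
  ∠CRT = 41.08°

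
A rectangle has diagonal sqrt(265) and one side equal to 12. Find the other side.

b = sqrt(d^2 - a^2) = sqrt(265 - 144) = sqrt(121) = 11

11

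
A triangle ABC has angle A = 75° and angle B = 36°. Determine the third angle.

By the triangle angle sum property, the three interior angles of any triangle add up to 180°.
We know angle A = 75° and angle B = 36°, so their sum is 111°.
Therefore angle C = 180° - 111° = 69°.

69 degrees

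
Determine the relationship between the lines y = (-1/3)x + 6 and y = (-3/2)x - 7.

Slope of line 1: m1 = -1/3
Slope of line 2: m2 = -3/2
For parallel lines we need equal slopes: -1/3 != -3/2.
For perpendicular lines we need m1*m2 = -1: (-1/3)(-3/2) = 1/2 != -1.
Since neither condition holds, the lines are neither parallel nor perpendicular.

Neither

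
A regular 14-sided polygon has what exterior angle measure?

Each exterior angle of a regular n-gon is 360 / n.
For n = 14: 360 / 14 = 180/7 degrees.

180/7 degrees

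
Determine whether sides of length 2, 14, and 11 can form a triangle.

No.
The triangle inequality is violated: 2 + 11 = 13 ≤ 14.
These lengths cannot form a triangle.

No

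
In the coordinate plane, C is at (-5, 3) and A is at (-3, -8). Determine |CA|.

d = sqrt((2)^2 + (-11)^2) = sqrt(125) = 5*sqrt(5)

5*sqrt(5)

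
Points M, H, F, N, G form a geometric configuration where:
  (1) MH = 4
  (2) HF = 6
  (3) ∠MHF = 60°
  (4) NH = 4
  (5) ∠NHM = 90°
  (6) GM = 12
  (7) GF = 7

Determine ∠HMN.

Step 1: By the law of cosines on triangle MHN: MN² = 4² + 4² − 2·4·4·cos(90°) = 32, so MN = 4·√2.
Step 2: By the inverse law of cosines on triangle HMN: cos(∠HMN) = (4² + (4·√2)² − 4²) / (2·4·4·√2) = 32/45.25 = 0.7071, so ∠HMN = 45°.

Therefore, the measure of angle ∠HMN = 45°.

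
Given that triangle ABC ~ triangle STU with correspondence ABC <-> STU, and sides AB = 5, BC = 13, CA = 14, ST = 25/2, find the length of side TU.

Similar triangles have proportional sides. Setting up the proportion:
ST / AB = TU / BC
25/2 / 5 = TU / 13
TU = 13 * 25/2 / 5 = 65/2.

65/2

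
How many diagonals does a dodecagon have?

The number of diagonals in an n-gon is n(n - 3)/2.
For n = 12: 12(12 - 3)/2 = 12 × 9 / 2 = 54.

54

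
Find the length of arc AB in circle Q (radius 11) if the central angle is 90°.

The full circumference is 2πr = 2π(11) = 22*pi.
The arc spans 90° out of 360°, which is a fraction of 1/4.
Arc length = 22*pi × 1/4 = 11*pi/2.

11*pi/2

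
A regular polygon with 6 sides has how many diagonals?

The number of diagonals in an n-gon is n(n - 3)/2.
For n = 6: 6(6 - 3)/2 = 6 × 3 / 2 = 9.

9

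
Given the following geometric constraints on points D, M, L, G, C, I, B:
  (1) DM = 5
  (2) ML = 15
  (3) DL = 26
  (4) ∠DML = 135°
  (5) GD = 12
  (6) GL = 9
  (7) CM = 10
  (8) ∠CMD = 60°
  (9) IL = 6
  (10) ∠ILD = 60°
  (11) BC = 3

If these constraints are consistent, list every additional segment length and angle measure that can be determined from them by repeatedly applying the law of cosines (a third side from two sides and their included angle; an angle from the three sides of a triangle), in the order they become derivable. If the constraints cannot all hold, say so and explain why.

These constraints are not satisfiable: by the triangle inequality in triangle GDL, (5) GD = 12 and (6) GL = 9 force DL ≤ 12 + 9 = 21, but (3) says DL = 26. No planar figure meets all of them, so nothing further can be derived.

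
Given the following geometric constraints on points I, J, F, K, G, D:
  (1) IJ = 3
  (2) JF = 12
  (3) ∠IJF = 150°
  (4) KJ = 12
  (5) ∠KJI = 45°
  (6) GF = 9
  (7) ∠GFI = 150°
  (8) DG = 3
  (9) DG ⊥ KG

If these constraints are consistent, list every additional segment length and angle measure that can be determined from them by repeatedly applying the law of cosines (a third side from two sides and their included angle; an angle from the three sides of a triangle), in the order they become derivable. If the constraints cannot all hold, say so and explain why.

The constraints are consistent. Derivable facts, in order:
After 1 step:
- IF ≈ 14.67
- IK ≈ 10.1
After 2 steps:
- IG ≈ 22.92
- ∠FIJ = 24.13°
- ∠IFJ = 5.87°
- ∠IKJ = 12.12°
- ∠JIK = 122.88°
After 3 steps:
- ∠FGI = 18.67°
- ∠FIG = 11.33°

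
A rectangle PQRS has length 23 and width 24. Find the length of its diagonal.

d = sqrt(23^2 + 24^2) = sqrt(1105)

sqrt(1105)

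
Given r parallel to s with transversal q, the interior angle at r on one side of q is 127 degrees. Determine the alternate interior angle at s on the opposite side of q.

Alternate interior angles lie on opposite sides of the transversal, between the parallel lines.
By the alternate interior angle theorem, they are equal: 127 degrees.

127 degrees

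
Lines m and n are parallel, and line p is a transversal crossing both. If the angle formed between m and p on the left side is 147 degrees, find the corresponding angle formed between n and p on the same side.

When a transversal crosses parallel lines, angles in the same position at each intersection are called corresponding angles.
These are always equal, so the answer is 147 degrees.

147 degrees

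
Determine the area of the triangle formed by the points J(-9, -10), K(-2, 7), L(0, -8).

Shoelace: Area = (1/2)|-9(7--8) + -2(-8--10) + 0(-10-7)| = (1/2)(139) = 139/2

139/2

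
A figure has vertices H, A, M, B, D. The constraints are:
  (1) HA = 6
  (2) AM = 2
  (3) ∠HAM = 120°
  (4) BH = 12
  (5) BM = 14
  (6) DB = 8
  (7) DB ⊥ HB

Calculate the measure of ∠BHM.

Step 1: By the law of cosines on triangle HAM: HM² = 6² + 2² − 2·6·2·cos(120°) = 52, so HM = 2·√13.
Step 2: By the inverse law of cosines on triangle BHM: cos(∠BHM) = (12² + (2·√13)² − 14²) / (2·12·2·√13) = 0/173.07 = 0, so ∠BHM = 90°.

Therefore, the measure of angle ∠BHM = 90°.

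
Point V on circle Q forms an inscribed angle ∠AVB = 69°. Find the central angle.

Central angle = 2 × 69° = 138° (inscribed angle theorem).

138°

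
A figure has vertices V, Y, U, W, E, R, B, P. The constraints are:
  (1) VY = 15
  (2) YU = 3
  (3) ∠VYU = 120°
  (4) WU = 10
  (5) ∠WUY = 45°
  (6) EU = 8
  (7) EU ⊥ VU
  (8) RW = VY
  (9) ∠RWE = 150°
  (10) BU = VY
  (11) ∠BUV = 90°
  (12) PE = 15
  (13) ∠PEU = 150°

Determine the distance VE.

Step 1: By the law of cosines on triangle UYV: UV² = 3² + 15² − 2·3·15·cos(120°) = 279, so UV = 3·√31.
Step 2: By the law of cosines on triangle VUE: VE² = (3·√31)² + 8² − 2·3·√31·8·cos(90°) = 343, so VE = 7·√7.

Therefore, the length of VE = 7·√7.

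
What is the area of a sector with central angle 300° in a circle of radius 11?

Sector area = π(11²)(5/6) = 605*pi/6

605*pi/6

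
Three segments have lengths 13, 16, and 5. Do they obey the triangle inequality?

For three segments to close into a triangle, no single side can be as long as the other two combined.
The longest side is 16, and 5 + 13 = 18 > 16.
A triangle can be formed.

Yes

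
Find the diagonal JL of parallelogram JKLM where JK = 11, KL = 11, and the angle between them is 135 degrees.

Law of cosines: d^2 = 11^2 + 11^2 - 2(11)(11)cos(135°) = 121*sqrt(2) + 242, so d = 11*sqrt(sqrt(2) + 2).

11*sqrt(sqrt(2) + 2)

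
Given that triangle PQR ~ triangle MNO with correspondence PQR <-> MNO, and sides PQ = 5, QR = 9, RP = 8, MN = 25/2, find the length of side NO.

k = 25/2/5 = 5/2. NO = 5/2 * 9 = 45/2.

45/2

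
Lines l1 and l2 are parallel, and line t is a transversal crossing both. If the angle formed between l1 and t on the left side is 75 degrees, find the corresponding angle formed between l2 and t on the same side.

Corresponding angles formed by parallel lines and a transversal are equal.
The given angle is 75 degrees.
The corresponding angle = 75 degrees.

75 degrees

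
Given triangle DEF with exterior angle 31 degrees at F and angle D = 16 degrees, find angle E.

The exterior angle theorem states that an exterior angle equals the sum of the two non-adjacent interior angles.
So 31 = 16 + angle E, which gives angle E = 31 - 16 = 15 degrees.

15 degrees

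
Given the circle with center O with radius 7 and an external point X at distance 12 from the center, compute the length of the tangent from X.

The tangent, radius, and line from the external point to the center form a right triangle.
The right angle is where the tangent meets the radius.
By the Pythagorean theorem: tangent² + 7² = 12²
tangent² = 144 - 49 = 95
tangent = sqrt(95)

sqrt(95)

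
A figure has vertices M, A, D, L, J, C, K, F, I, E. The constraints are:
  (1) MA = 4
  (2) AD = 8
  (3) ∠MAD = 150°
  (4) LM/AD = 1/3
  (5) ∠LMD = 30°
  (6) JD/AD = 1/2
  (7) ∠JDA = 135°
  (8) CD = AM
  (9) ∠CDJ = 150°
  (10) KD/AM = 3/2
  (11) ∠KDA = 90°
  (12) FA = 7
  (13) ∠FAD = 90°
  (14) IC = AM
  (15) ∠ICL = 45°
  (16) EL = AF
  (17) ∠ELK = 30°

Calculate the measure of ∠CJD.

From the given relations: JD = 1/2·AD = 1/2·8 = 4; CD = AM = 4.
Step 1: By the law of cosines on triangle JDC: JC² = 4² + 4² − 2·4·4·cos(150°) = 59.71, so JC ≈ 7.73.
Step 2: By the inverse law of cosines on triangle CJD: cos(∠CJD) = (7.73² + 4² − 4²) / (2·7.73·4) = 59.71/61.82 = 0.9659, so ∠CJD = 15°.

Therefore, the measure of angle ∠CJD = 15°.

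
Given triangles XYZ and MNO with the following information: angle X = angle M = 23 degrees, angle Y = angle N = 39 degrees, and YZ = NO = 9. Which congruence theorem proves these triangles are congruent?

The given information matches AAS: Two pairs of corresponding angles and a non-included side are equal (Angle-Angle-Side).

AAS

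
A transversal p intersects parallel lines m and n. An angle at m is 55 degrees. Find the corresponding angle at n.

When a transversal crosses parallel lines, angles in the same position at each intersection are called corresponding angles.
These are always equal, so the answer is 55 degrees.

55 degrees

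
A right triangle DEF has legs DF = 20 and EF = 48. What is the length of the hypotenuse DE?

DE = sqrt(20^2 + 48^2) = sqrt(2704) = 52

52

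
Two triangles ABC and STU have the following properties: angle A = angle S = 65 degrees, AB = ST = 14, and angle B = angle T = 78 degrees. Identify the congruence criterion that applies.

Consider the given information: angle A = angle S = 65 degrees, AB = ST = 14, and angle B = angle T = 78 degrees
This is not SAS or HL: SAS requires two sides and the included angle between them. HL only applies to right triangles with matching hypotenuse and leg.
The correct criterion is ASA. Two pairs of corresponding angles and the included side are equal (Angle-Side-Angle).

ASA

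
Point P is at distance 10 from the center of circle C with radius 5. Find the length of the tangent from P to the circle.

The tangent, radius, and line from the external point to the center form a right triangle.
The right angle is where the tangent meets the radius.
By the Pythagorean theorem: tangent² + 5² = 10²
tangent² = 100 - 25 = 75
tangent = 5*sqrt(3)

5*sqrt(3)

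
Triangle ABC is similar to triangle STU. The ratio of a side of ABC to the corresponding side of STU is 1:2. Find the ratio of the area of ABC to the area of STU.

The ratio of areas of similar triangles equals the square of the side ratio.
Side ratio = 1:2
Area ratio = (1/2)^2 = 1/4 = 1:4

1:4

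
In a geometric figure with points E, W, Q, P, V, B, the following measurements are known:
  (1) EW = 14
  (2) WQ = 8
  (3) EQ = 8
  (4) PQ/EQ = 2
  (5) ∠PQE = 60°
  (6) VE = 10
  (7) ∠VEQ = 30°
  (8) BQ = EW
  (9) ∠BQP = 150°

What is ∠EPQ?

From the given relations: PQ = 2·EQ = 2·8 = 16.
Step 1: By the law of cosines on triangle PQE: PE² = 16² + 8² − 2·16·8·cos(60°) = 192, so PE = 8·√3.
Step 2: By the inverse law of cosines on triangle EPQ: cos(∠EPQ) = ((8·√3)² + 16² − 8²) / (2·8·√3·16) = 384/443.41 = 0.866, so ∠EPQ = 30°.

Therefore, the measure of angle ∠EPQ = 30°.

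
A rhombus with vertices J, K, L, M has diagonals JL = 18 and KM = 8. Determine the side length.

In a rhombus, the diagonals bisect each other perpendicularly, creating four congruent right triangles.
Each triangle has legs 9 (half of 18) and 4 (half of 8).
The hypotenuse of each right triangle is a side of the rhombus:
side = sqrt(9^2 + 4^2) = sqrt(97)

sqrt(97)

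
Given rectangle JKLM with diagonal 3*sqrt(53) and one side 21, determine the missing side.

The diagonal of a rectangle forms a right triangle with the two sides.
Rearranging the Pythagorean theorem: missing side = sqrt(d^2 - known^2).
= sqrt(477 - 441) = sqrt(36) = 6.

6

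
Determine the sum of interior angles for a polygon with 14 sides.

The sum of interior angles of an n-sided polygon is (n - 2) * 180.
For n = 14: (14 - 2) * 180 = 12 * 180 = 2160 degrees.

2160 degrees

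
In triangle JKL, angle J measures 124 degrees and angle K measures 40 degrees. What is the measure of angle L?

The interior angles sum to 180°: angle L = 180 - 124 - 40 = 16°.
The triangle is obtuse (angles 124°, 40°, 16°).

16 degrees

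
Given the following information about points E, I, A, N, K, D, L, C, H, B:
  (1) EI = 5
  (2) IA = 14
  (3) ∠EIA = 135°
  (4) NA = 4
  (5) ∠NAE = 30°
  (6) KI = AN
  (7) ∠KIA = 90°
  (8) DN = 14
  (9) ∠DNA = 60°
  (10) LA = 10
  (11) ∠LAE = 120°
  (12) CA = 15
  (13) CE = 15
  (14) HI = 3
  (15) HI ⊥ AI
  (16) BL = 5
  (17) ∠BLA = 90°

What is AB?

Step 1: By the law of cosines on triangle ALB: AB² = 10² + 5² − 2·10·5·cos(90°) = 125, so AB = 5·√5.

Therefore, the length of AB = 5·√5.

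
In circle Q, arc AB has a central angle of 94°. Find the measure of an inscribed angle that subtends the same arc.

By the inscribed angle theorem, the inscribed angle is half the central angle.
Inscribed angle = 94° / 2 = 47°

47°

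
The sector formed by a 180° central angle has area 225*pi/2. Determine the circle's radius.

r² = 360 × 225*pi/2 / (π × 180) = 225, so r = 15.

15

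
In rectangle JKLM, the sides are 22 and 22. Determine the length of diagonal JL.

Using the Pythagorean theorem:
d² = 22² + 22² = 484 + 484 = 968
d = sqrt(968) = 22*sqrt(2)

22*sqrt(2)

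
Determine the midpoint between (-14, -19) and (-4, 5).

M = ((x₁ + x₂)/2, (y₁ + y₂)/2)
= ((-14 + -4)/2, (-19 + 5)/2)
= (-18/2, -14/2) = (-9, -7)

(-9, -7)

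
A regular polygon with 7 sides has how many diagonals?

Total line segments between 7 vertices = C(7,2) = 21.
Subtract the 7 sides: 21 - 7 = 14 diagonals.

14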